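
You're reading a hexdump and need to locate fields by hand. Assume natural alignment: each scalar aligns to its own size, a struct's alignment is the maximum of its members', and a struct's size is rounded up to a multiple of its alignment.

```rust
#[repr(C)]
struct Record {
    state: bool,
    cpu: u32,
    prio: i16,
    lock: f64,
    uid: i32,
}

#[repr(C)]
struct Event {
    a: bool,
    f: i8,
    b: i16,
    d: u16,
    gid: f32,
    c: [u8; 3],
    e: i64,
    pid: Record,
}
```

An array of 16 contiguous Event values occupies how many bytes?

896

Record: @0: state [1B, align 1] → 1; +3 pad (align 4); @4: cpu [4B, align 4] → 8; @8: prio [2B, align 2] → 10; +6 pad (align 8); @16: lock [8B, align 8] → 24; @24: uid [4B, align 4] → 28; +4 tail pad (align 8); size 32, align 8
@0: a [1B, align 1] → 1
@1: f [1B, align 1] → 2
@2: b [2B, align 2] → 4
@4: d [2B, align 2] → 6
+2 pad (align 4)
@8: gid [4B, align 4] → 12
@12: c [3B, align 1] → 15
+1 pad (align 8)
@16: e [8B, align 8] → 24
@24: pid [32B, align 8] → 56
size 56, align 8
array of 16: 16 × 56 = 896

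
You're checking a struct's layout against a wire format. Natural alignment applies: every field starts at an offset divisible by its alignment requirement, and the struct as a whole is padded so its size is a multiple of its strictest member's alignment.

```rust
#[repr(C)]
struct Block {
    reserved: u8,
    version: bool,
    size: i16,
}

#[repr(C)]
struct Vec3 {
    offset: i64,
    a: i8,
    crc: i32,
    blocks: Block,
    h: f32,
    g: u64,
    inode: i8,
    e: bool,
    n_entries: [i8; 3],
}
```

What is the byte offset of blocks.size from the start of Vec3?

18

Block: @0: reserved [1B, align 1] → 1; @1: version [1B, align 1] → 2; @2: size [2B, align 2] → 4; size 4, align 2
@0: offset [8B, align 8] → 8
@8: a [1B, align 1] → 9
+3 pad (align 4)
@12: crc [4B, align 4] → 16
@16: blocks [4B, align 2] → 20
within Block: size at 2
16 + 2 = 18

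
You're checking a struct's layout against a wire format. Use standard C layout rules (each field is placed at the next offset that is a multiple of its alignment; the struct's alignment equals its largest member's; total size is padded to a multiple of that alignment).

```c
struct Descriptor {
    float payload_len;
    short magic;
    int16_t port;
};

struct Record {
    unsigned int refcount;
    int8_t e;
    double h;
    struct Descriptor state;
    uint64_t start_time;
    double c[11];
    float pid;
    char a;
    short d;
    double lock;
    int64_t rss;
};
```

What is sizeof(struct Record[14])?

Descriptor: payload_len at 0 (size 4, align 4) → ends 4; magic at 4 (size 2, align 2) → ends 6; port at 6 (size 2, align 2) → ends 8; total 8 bytes, alignment 4
refcount at 0 (size 4, align 4) → ends 4
e at 4 (size 1, align 1) → ends 5
pad 3 to align 8 for h
h at 8 (size 8, align 8) → ends 16
state at 16 (size 8, align 4) → ends 24
start_time at 24 (size 8, align 8) → ends 32
c at 32 (size 88, align 8) → ends 120
pid at 120 (size 4, align 4) → ends 124
a at 124 (size 1, align 1) → ends 125
pad 1 to align 2 for d
d at 126 (size 2, align 2) → ends 128
lock at 128 (size 8, align 8) → ends 136
rss at 136 (size 8, align 8) → ends 144
total 144 bytes, alignment 8
array of 14: 14 × 144 = 2016

2016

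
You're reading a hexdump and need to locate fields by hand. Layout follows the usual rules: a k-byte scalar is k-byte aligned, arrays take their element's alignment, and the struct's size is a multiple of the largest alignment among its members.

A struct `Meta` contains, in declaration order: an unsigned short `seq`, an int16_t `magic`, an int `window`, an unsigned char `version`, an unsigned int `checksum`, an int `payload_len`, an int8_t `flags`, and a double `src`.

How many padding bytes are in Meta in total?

6

seq at 0 (size 2, align 2) → ends 2
magic at 2 (size 2, align 2) → ends 4
window at 4 (size 4, align 4) → ends 8
version at 8 (size 1, align 1) → ends 9
pad 3 to align 4 for checksum
checksum at 12 (size 4, align 4) → ends 16
payload_len at 16 (size 4, align 4) → ends 20
flags at 20 (size 1, align 1) → ends 21
pad 3 to align 8 for src
src at 24 (size 8, align 8) → ends 32
total 32 bytes, alignment 8
data bytes 26, size 32 → padding 6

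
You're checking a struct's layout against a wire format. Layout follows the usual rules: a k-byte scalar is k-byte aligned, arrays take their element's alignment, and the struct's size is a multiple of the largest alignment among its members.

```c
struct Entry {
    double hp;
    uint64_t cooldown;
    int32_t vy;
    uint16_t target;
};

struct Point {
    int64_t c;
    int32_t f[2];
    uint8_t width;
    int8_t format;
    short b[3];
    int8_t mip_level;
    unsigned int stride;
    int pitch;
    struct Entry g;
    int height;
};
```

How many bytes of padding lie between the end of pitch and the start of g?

4

Entry: hp at 0 (size 8, align 8) → ends 8; cooldown at 8 (size 8, align 8) → ends 16; vy at 16 (size 4, align 4) → ends 20; target at 20 (size 2, align 2) → ends 22; tail pad 2 to reach multiple of 8; total 24 bytes, alignment 8
c at 0 (size 8, align 8) → ends 8
f at 8 (size 8, align 4) → ends 16
width at 16 (size 1, align 1) → ends 17
format at 17 (size 1, align 1) → ends 18
b at 18 (size 6, align 2) → ends 24
mip_level at 24 (size 1, align 1) → ends 25
pad 3 to align 4 for stride
stride at 28 (size 4, align 4) → ends 32
pitch at 32 (size 4, align 4) → ends 36
pad 4 to align 8 for g
g at 40 (size 24, align 8) → ends 64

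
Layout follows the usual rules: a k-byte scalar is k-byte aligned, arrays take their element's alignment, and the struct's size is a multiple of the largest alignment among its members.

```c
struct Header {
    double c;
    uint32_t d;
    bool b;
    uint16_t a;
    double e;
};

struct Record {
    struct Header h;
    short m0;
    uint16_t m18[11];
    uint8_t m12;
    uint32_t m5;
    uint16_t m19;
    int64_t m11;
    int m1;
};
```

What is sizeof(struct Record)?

Header: @0: c [8B, align 8] → 8; @8: d [4B, align 4] → 12; @12: b [1B, align 1] → 13; +1 pad (align 2); @14: a [2B, align 2] → 16; @16: e [8B, align 8] → 24; size 24, align 8
@0: h [24B, align 8] → 24
@24: m0 [2B, align 2] → 26
@26: m18 [22B, align 2] → 48
@48: m12 [1B, align 1] → 49
+3 pad (align 4)
@52: m5 [4B, align 4] → 56
@56: m19 [2B, align 2] → 58
+6 pad (align 8)
@64: m11 [8B, align 8] → 72
@72: m1 [4B, align 4] → 76
+4 tail pad (align 8)
size 80, align 8

80 bytes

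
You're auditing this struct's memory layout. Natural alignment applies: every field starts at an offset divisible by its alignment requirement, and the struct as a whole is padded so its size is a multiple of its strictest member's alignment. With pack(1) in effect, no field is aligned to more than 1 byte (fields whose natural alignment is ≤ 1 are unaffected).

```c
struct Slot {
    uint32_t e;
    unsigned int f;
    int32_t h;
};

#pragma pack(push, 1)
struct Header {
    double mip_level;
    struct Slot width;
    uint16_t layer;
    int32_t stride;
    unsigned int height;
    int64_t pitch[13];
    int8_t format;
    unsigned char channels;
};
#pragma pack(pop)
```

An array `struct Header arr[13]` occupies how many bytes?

Slot: @0: e [4B, align 4] → 4; @4: f [4B, align 4] → 8; @8: h [4B, align 4] → 12; size 12, align 4
@0: mip_level [8B, align 1] → 8
@8: width [12B, align 1] → 20
@20: layer [2B, align 1] → 22
@22: stride [4B, align 1] → 26
@26: height [4B, align 1] → 30
@30: pitch [104B, align 1] → 134
@134: format [1B, align 1] → 135
@135: channels [1B, align 1] → 136
size 136, align 1
array of 13: 13 × 136 = 1768

1768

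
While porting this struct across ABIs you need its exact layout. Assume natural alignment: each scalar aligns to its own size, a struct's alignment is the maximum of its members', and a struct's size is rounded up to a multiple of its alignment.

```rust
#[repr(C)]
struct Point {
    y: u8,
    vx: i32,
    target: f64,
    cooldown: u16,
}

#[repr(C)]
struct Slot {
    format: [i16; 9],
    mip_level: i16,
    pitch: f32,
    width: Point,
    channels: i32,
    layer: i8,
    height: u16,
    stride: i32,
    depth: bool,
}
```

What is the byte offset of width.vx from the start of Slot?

28

Point: @0: y [1B, align 1] → 1; +3 pad (align 4); @4: vx [4B, align 4] → 8; @8: target [8B, align 8] → 16; @16: cooldown [2B, align 2] → 18; +6 tail pad (align 8); size 24, align 8
@0: format [18B, align 2] → 18
@18: mip_level [2B, align 2] → 20
@20: pitch [4B, align 4] → 24
@24: width [24B, align 8] → 48
within Point: vx at 4
24 + 4 = 28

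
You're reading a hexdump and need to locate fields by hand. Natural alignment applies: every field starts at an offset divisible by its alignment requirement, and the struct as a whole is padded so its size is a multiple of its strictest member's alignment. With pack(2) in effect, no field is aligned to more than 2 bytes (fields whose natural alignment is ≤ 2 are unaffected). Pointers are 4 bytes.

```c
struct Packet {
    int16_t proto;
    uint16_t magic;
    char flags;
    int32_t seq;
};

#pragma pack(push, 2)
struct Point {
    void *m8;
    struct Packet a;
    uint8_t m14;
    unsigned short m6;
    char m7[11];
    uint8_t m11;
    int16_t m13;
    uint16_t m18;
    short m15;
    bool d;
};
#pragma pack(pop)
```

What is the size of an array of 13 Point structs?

520

Packet: 0..2  proto  (2B, 2-aligned); 2..4  magic  (2B, 2-aligned); 4..5  flags  (1B, 1-aligned); 5..8  -- padding (3B); 8..12  seq  (4B, 4-aligned); sizeof = 12, alignof = 4
0..4  m8  (4B, 2-aligned)
4..16  a  (12B, 2-aligned)
16..17  m14  (1B, 1-aligned)
17..18  -- padding (1B)
18..20  m6  (2B, 2-aligned)
20..31  m7  (11B, 1-aligned)
31..32  m11  (1B, 1-aligned)
32..34  m13  (2B, 2-aligned)
34..36  m18  (2B, 2-aligned)
36..38  m15  (2B, 2-aligned)
38..39  d  (1B, 1-aligned)
39..40  -- tail padding (1B)
sizeof = 40, alignof = 2
array of 13: 13 × 40 = 520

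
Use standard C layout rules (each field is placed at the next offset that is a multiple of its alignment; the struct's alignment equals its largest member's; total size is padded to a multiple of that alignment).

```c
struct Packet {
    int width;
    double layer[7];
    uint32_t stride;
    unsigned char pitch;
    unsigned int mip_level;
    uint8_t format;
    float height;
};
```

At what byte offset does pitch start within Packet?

@0: width [4B, align 4] → 4
+4 pad (align 8)
@8: layer [56B, align 8] → 64
@64: stride [4B, align 4] → 68
@68: pitch [1B, align 1] → 69

68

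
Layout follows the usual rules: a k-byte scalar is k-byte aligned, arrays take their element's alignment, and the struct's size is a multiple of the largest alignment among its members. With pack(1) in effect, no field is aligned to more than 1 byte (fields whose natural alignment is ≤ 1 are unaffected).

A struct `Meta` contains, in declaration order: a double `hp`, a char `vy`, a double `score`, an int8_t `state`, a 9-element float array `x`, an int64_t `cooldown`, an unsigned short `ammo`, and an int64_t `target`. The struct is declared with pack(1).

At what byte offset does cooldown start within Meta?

hp at 0 (size 8, align 1) → ends 8
vy at 8 (size 1, align 1) → ends 9
score at 9 (size 8, align 1) → ends 17
state at 17 (size 1, align 1) → ends 18
x at 18 (size 36, align 1) → ends 54
cooldown at 54 (size 8, align 1) → ends 62

54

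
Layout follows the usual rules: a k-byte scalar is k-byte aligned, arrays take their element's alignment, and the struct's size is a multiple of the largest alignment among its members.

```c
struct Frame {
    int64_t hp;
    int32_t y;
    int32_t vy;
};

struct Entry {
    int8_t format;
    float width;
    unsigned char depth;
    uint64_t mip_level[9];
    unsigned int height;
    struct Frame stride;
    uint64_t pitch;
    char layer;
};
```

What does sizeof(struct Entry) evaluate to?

Frame: @0: hp [8B, align 8] → 8; @8: y [4B, align 4] → 12; @12: vy [4B, align 4] → 16; size 16, align 8
@0: format [1B, align 1] → 1
+3 pad (align 4)
@4: width [4B, align 4] → 8
@8: depth [1B, align 1] → 9
+7 pad (align 8)
@16: mip_level [72B, align 8] → 88
@88: height [4B, align 4] → 92
+4 pad (align 8)
@96: stride [16B, align 8] → 112
@112: pitch [8B, align 8] → 120
@120: layer [1B, align 1] → 121
+7 tail pad (align 8)
size 128, align 8

128 bytes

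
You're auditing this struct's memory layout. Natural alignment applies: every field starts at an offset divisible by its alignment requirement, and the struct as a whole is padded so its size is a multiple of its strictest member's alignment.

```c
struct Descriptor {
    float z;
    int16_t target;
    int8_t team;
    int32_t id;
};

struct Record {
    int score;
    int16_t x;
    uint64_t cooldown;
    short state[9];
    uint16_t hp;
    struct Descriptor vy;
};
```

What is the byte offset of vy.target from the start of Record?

40

Descriptor: z at 0 (size 4, align 4) → ends 4; target at 4 (size 2, align 2) → ends 6; team at 6 (size 1, align 1) → ends 7; pad 1 to align 4 for id; id at 8 (size 4, align 4) → ends 12; total 12 bytes, alignment 4
score at 0 (size 4, align 4) → ends 4
x at 4 (size 2, align 2) → ends 6
pad 2 to align 8 for cooldown
cooldown at 8 (size 8, align 8) → ends 16
state at 16 (size 18, align 2) → ends 34
hp at 34 (size 2, align 2) → ends 36
vy at 36 (size 12, align 4) → ends 48
within Descriptor: target at 4
36 + 4 = 40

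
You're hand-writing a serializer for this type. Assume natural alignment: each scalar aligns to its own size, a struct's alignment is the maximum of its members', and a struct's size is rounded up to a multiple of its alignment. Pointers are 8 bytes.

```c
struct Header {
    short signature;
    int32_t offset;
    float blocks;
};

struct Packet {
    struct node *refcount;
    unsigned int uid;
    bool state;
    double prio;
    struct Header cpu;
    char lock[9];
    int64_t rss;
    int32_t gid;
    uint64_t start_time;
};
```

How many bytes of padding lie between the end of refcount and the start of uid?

Header: @0: signature [2B, align 2] → 2; +2 pad (align 4); @4: offset [4B, align 4] → 8; @8: blocks [4B, align 4] → 12; size 12, align 4
@0: refcount [8B, align 8] → 8
@8: uid [4B, align 4] → 12

0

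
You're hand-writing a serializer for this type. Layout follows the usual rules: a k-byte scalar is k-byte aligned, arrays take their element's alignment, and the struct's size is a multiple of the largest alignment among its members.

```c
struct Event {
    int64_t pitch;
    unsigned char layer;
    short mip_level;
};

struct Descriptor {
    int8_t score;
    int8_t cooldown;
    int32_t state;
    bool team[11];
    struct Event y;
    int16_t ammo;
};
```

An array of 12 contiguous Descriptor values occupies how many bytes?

Event: @0: pitch [8B, align 8] → 8; @8: layer [1B, align 1] → 9; +1 pad (align 2); @10: mip_level [2B, align 2] → 12; +4 tail pad (align 8); size 16, align 8
@0: score [1B, align 1] → 1
@1: cooldown [1B, align 1] → 2
+2 pad (align 4)
@4: state [4B, align 4] → 8
@8: team [11B, align 1] → 19
+5 pad (align 8)
@24: y [16B, align 8] → 40
@40: ammo [2B, align 2] → 42
+6 tail pad (align 8)
size 48, align 8
array of 12: 12 × 48 = 576

576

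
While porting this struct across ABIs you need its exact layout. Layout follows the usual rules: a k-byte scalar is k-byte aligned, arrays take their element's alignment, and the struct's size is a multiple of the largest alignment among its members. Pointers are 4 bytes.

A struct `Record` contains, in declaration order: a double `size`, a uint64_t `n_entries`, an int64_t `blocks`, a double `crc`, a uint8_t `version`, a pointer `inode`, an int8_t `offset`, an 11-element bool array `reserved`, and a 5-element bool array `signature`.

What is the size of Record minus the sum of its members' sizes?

10

@0: size [8B, align 8] → 8
@8: n_entries [8B, align 8] → 16
@16: blocks [8B, align 8] → 24
@24: crc [8B, align 8] → 32
@32: version [1B, align 1] → 33
+3 pad (align 4)
@36: inode [4B, align 4] → 40
@40: offset [1B, align 1] → 41
@41: reserved [11B, align 1] → 52
@52: signature [5B, align 1] → 57
+7 tail pad (align 8)
size 64, align 8
data bytes 54, size 64 → padding 10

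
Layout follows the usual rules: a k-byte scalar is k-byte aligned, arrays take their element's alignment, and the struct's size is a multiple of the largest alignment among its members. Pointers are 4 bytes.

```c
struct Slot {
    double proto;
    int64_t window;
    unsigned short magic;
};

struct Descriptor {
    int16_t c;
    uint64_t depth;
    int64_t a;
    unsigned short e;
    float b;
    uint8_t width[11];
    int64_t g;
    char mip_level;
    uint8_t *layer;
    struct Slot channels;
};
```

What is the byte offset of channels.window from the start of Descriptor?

Slot: 0..8  proto  (8B, 8-aligned); 8..16  window  (8B, 8-aligned); 16..18  magic  (2B, 2-aligned); 18..24  -- tail padding (6B); sizeof = 24, alignof = 8
0..2  c  (2B, 2-aligned)
2..8  -- padding (6B)
8..16  depth  (8B, 8-aligned)
16..24  a  (8B, 8-aligned)
24..26  e  (2B, 2-aligned)
26..28  -- padding (2B)
28..32  b  (4B, 4-aligned)
32..43  width  (11B, 1-aligned)
43..48  -- padding (5B)
48..56  g  (8B, 8-aligned)
56..57  mip_level  (1B, 1-aligned)
57..60  -- padding (3B)
60..64  layer  (4B, 4-aligned)
64..88  channels  (24B, 8-aligned)
within Slot: window at 8
64 + 8 = 72

72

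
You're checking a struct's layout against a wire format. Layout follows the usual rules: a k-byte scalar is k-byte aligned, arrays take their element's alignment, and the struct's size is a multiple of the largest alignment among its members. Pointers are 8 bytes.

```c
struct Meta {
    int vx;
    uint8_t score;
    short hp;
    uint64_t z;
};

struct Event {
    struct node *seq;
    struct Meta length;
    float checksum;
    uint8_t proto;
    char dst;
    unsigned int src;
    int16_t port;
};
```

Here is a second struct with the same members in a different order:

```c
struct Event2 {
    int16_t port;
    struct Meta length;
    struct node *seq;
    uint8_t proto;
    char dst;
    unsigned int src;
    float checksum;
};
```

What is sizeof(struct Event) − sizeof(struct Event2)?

-8

Meta: @0: vx [4B, align 4] → 4; @4: score [1B, align 1] → 5; +1 pad (align 2); @6: hp [2B, align 2] → 8; @8: z [8B, align 8] → 16; size 16, align 8
@0: seq [8B, align 8] → 8
@8: length [16B, align 8] → 24
@24: checksum [4B, align 4] → 28
@28: proto [1B, align 1] → 29
@29: dst [1B, align 1] → 30
+2 pad (align 4)
@32: src [4B, align 4] → 36
@36: port [2B, align 2] → 38
+2 tail pad (align 8)
size 40, align 8
— Event2 —
@0: port [2B, align 2] → 2
+6 pad (align 8)
@8: length [16B, align 8] → 24
@24: seq [8B, align 8] → 32
@32: proto [1B, align 1] → 33
@33: dst [1B, align 1] → 34
+2 pad (align 4)
@36: src [4B, align 4] → 40
@40: checksum [4B, align 4] → 44
+4 tail pad (align 8)
size 48, align 8
40 − 48 = -8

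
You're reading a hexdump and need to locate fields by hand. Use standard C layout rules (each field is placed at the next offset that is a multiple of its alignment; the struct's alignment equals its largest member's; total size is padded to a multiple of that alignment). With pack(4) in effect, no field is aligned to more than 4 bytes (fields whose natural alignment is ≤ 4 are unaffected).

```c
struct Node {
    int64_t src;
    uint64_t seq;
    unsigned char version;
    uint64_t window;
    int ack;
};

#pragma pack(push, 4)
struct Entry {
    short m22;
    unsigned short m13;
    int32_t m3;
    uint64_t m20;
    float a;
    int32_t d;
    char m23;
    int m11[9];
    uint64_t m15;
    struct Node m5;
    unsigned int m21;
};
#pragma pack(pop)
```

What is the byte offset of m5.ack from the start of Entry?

104

Node: @0: src [8B, align 8] → 8; @8: seq [8B, align 8] → 16; @16: version [1B, align 1] → 17; +7 pad (align 8); @24: window [8B, align 8] → 32; @32: ack [4B, align 4] → 36; +4 tail pad (align 8); size 40, align 8
@0: m22 [2B, align 2] → 2
@2: m13 [2B, align 2] → 4
@4: m3 [4B, align 4] → 8
@8: m20 [8B, align 4] → 16
@16: a [4B, align 4] → 20
@20: d [4B, align 4] → 24
@24: m23 [1B, align 1] → 25
+3 pad (align 4)
@28: m11 [36B, align 4] → 64
@64: m15 [8B, align 4] → 72
@72: m5 [40B, align 4] → 112
within Node: ack at 32
72 + 32 = 104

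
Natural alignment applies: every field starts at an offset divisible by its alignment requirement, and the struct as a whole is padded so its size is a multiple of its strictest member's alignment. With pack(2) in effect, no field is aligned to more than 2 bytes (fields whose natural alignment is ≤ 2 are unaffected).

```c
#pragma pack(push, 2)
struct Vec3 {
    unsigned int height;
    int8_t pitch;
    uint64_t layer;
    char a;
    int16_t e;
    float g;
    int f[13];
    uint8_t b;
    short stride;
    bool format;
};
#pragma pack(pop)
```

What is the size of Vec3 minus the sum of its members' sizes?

4

0..4  height  (4B, 2-aligned)
4..5  pitch  (1B, 1-aligned)
5..6  -- padding (1B)
6..14  layer  (8B, 2-aligned)
14..15  a  (1B, 1-aligned)
15..16  -- padding (1B)
16..18  e  (2B, 2-aligned)
18..22  g  (4B, 2-aligned)
22..74  f  (52B, 2-aligned)
74..75  b  (1B, 1-aligned)
75..76  -- padding (1B)
76..78  stride  (2B, 2-aligned)
78..79  format  (1B, 1-aligned)
79..80  -- tail padding (1B)
sizeof = 80, alignof = 2
data bytes 76, size 80 → padding 4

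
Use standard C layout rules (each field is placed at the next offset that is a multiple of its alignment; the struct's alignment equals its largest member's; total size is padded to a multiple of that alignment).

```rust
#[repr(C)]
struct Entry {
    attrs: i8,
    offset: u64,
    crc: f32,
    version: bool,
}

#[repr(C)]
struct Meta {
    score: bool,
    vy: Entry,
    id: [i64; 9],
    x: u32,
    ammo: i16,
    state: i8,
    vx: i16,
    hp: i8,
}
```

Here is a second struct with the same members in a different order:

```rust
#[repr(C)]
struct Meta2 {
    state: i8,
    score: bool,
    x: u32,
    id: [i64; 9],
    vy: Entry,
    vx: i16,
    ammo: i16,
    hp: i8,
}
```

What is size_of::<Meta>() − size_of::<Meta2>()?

Entry: attrs at 0 (size 1, align 1) → ends 1; pad 7 to align 8 for offset; offset at 8 (size 8, align 8) → ends 16; crc at 16 (size 4, align 4) → ends 20; version at 20 (size 1, align 1) → ends 21; tail pad 3 to reach multiple of 8; total 24 bytes, alignment 8
score at 0 (size 1, align 1) → ends 1
pad 7 to align 8 for vy
vy at 8 (size 24, align 8) → ends 32
id at 32 (size 72, align 8) → ends 104
x at 104 (size 4, align 4) → ends 108
ammo at 108 (size 2, align 2) → ends 110
state at 110 (size 1, align 1) → ends 111
pad 1 to align 2 for vx
vx at 112 (size 2, align 2) → ends 114
hp at 114 (size 1, align 1) → ends 115
tail pad 5 to reach multiple of 8
total 120 bytes, alignment 8
— Meta2 —
state at 0 (size 1, align 1) → ends 1
score at 1 (size 1, align 1) → ends 2
pad 2 to align 4 for x
x at 4 (size 4, align 4) → ends 8
id at 8 (size 72, align 8) → ends 80
vy at 80 (size 24, align 8) → ends 104
vx at 104 (size 2, align 2) → ends 106
ammo at 106 (size 2, align 2) → ends 108
hp at 108 (size 1, align 1) → ends 109
tail pad 3 to reach multiple of 8
total 112 bytes, alignment 8
120 − 112 = 8

8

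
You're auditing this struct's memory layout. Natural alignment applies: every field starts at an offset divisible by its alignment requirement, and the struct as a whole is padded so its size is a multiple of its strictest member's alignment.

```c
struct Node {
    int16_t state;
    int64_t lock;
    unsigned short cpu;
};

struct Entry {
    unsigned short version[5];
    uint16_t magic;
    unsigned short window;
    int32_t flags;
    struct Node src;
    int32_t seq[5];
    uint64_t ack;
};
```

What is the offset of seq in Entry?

48

Node: state at 0 (size 2, align 2) → ends 2; pad 6 to align 8 for lock; lock at 8 (size 8, align 8) → ends 16; cpu at 16 (size 2, align 2) → ends 18; tail pad 6 to reach multiple of 8; total 24 bytes, alignment 8
version at 0 (size 10, align 2) → ends 10
magic at 10 (size 2, align 2) → ends 12
window at 12 (size 2, align 2) → ends 14
pad 2 to align 4 for flags
flags at 16 (size 4, align 4) → ends 20
pad 4 to align 8 for src
src at 24 (size 24, align 8) → ends 48
seq at 48 (size 20, align 4) → ends 68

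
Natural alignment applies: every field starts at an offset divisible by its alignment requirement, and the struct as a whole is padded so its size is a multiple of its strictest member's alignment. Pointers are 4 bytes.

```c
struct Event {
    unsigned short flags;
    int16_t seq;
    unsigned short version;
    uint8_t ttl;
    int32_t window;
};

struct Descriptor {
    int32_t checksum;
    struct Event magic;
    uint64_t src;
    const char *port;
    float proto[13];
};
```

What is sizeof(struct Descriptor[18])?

1440

Event: flags at 0 (size 2, align 2) → ends 2; seq at 2 (size 2, align 2) → ends 4; version at 4 (size 2, align 2) → ends 6; ttl at 6 (size 1, align 1) → ends 7; pad 1 to align 4 for window; window at 8 (size 4, align 4) → ends 12; total 12 bytes, alignment 4
checksum at 0 (size 4, align 4) → ends 4
magic at 4 (size 12, align 4) → ends 16
src at 16 (size 8, align 8) → ends 24
port at 24 (size 4, align 4) → ends 28
proto at 28 (size 52, align 4) → ends 80
total 80 bytes, alignment 8
array of 18: 18 × 80 = 1440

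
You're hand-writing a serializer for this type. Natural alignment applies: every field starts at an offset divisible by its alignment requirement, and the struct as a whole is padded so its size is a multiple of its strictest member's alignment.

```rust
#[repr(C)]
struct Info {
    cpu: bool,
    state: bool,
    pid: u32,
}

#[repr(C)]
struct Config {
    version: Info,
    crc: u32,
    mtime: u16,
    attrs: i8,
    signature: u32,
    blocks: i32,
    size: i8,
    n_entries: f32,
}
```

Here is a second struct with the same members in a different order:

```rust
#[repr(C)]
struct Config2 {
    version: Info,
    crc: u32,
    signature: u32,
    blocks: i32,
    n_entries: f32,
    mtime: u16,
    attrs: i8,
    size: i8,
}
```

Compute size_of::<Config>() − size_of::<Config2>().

Info: cpu at 0 (size 1, align 1) → ends 1; state at 1 (size 1, align 1) → ends 2; pad 2 to align 4 for pid; pid at 4 (size 4, align 4) → ends 8; total 8 bytes, alignment 4
version at 0 (size 8, align 4) → ends 8
crc at 8 (size 4, align 4) → ends 12
mtime at 12 (size 2, align 2) → ends 14
attrs at 14 (size 1, align 1) → ends 15
pad 1 to align 4 for signature
signature at 16 (size 4, align 4) → ends 20
blocks at 20 (size 4, align 4) → ends 24
size at 24 (size 1, align 1) → ends 25
pad 3 to align 4 for n_entries
n_entries at 28 (size 4, align 4) → ends 32
total 32 bytes, alignment 4
— Config2 —
version at 0 (size 8, align 4) → ends 8
crc at 8 (size 4, align 4) → ends 12
signature at 12 (size 4, align 4) → ends 16
blocks at 16 (size 4, align 4) → ends 20
n_entries at 20 (size 4, align 4) → ends 24
mtime at 24 (size 2, align 2) → ends 26
attrs at 26 (size 1, align 1) → ends 27
size at 27 (size 1, align 1) → ends 28
total 28 bytes, alignment 4
32 − 28 = 4

4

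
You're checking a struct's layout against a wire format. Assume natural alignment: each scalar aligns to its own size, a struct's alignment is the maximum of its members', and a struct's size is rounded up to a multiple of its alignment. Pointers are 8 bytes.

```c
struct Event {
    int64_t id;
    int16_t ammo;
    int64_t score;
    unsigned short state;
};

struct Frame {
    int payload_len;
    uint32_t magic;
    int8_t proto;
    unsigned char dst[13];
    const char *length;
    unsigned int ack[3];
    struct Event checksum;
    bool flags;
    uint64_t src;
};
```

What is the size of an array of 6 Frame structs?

Event: id at 0 (size 8, align 8) → ends 8; ammo at 8 (size 2, align 2) → ends 10; pad 6 to align 8 for score; score at 16 (size 8, align 8) → ends 24; state at 24 (size 2, align 2) → ends 26; tail pad 6 to reach multiple of 8; total 32 bytes, alignment 8
payload_len at 0 (size 4, align 4) → ends 4
magic at 4 (size 4, align 4) → ends 8
proto at 8 (size 1, align 1) → ends 9
dst at 9 (size 13, align 1) → ends 22
pad 2 to align 8 for length
length at 24 (size 8, align 8) → ends 32
ack at 32 (size 12, align 4) → ends 44
pad 4 to align 8 for checksum
checksum at 48 (size 32, align 8) → ends 80
flags at 80 (size 1, align 1) → ends 81
pad 7 to align 8 for src
src at 88 (size 8, align 8) → ends 96
total 96 bytes, alignment 8
array of 6: 6 × 96 = 576

576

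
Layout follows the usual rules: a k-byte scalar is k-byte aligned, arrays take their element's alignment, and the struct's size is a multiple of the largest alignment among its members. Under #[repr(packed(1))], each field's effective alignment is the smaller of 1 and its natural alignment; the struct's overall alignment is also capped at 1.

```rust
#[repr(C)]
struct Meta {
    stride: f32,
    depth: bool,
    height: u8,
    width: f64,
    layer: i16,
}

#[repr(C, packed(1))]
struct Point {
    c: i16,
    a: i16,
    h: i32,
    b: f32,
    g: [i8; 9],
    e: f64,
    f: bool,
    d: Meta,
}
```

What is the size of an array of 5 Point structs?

Meta: @0: stride [4B, align 4] → 4; @4: depth [1B, align 1] → 5; @5: height [1B, align 1] → 6; +2 pad (align 8); @8: width [8B, align 8] → 16; @16: layer [2B, align 2] → 18; +6 tail pad (align 8); size 24, align 8
@0: c [2B, align 1] → 2
@2: a [2B, align 1] → 4
@4: h [4B, align 1] → 8
@8: b [4B, align 1] → 12
@12: g [9B, align 1] → 21
@21: e [8B, align 1] → 29
@29: f [1B, align 1] → 30
@30: d [24B, align 1] → 54
size 54, align 1
array of 5: 5 × 54 = 270

270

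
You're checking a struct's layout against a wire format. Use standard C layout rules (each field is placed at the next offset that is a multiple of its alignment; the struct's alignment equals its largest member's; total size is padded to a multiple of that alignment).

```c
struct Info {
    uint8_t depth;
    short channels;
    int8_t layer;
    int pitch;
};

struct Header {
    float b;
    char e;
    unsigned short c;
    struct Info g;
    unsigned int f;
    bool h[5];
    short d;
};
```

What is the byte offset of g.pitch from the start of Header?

16

Info: @0: depth [1B, align 1] → 1; +1 pad (align 2); @2: channels [2B, align 2] → 4; @4: layer [1B, align 1] → 5; +3 pad (align 4); @8: pitch [4B, align 4] → 12; size 12, align 4
@0: b [4B, align 4] → 4
@4: e [1B, align 1] → 5
+1 pad (align 2)
@6: c [2B, align 2] → 8
@8: g [12B, align 4] → 20
within Info: pitch at 8
8 + 8 = 16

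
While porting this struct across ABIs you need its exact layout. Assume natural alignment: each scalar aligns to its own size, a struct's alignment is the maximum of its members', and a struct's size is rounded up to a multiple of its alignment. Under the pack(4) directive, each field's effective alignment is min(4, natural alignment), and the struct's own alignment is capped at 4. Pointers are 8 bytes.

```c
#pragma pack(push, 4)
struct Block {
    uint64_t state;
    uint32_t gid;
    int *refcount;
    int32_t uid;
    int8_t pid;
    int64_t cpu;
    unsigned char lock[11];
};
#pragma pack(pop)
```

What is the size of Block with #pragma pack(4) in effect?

state at 0 (size 8, align 4) → ends 8
gid at 8 (size 4, align 4) → ends 12
refcount at 12 (size 8, align 4) → ends 20
uid at 20 (size 4, align 4) → ends 24
pid at 24 (size 1, align 1) → ends 25
pad 3 to align 4 for cpu
cpu at 28 (size 8, align 4) → ends 36
lock at 36 (size 11, align 1) → ends 47
tail pad 1 to reach multiple of 4
total 48 bytes, alignment 4

48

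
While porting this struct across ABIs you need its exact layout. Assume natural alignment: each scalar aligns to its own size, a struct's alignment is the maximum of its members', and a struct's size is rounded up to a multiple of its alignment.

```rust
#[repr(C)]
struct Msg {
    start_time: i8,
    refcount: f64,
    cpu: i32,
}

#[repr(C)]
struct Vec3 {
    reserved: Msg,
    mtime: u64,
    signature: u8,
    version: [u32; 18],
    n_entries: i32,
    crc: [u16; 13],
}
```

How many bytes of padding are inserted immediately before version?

3

Msg: @0: start_time [1B, align 1] → 1; +7 pad (align 8); @8: refcount [8B, align 8] → 16; @16: cpu [4B, align 4] → 20; +4 tail pad (align 8); size 24, align 8
@0: reserved [24B, align 8] → 24
@24: mtime [8B, align 8] → 32
@32: signature [1B, align 1] → 33
+3 pad (align 4)
@36: version [72B, align 4] → 108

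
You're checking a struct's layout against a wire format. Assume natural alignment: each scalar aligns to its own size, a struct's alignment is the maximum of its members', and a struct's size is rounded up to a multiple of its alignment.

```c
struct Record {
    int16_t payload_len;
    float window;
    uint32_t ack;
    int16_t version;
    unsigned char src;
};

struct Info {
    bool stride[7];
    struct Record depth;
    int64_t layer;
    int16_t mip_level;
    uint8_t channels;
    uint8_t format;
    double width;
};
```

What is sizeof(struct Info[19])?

Record: 0..2  payload_len  (2B, 2-aligned); 2..4  -- padding (2B); 4..8  window  (4B, 4-aligned); 8..12  ack  (4B, 4-aligned); 12..14  version  (2B, 2-aligned); 14..15  src  (1B, 1-aligned); 15..16  -- tail padding (1B); sizeof = 16, alignof = 4
0..7  stride  (7B, 1-aligned)
7..8  -- padding (1B)
8..24  depth  (16B, 4-aligned)
24..32  layer  (8B, 8-aligned)
32..34  mip_level  (2B, 2-aligned)
34..35  channels  (1B, 1-aligned)
35..36  format  (1B, 1-aligned)
36..40  -- padding (4B)
40..48  width  (8B, 8-aligned)
sizeof = 48, alignof = 8
array of 19: 19 × 48 = 912

912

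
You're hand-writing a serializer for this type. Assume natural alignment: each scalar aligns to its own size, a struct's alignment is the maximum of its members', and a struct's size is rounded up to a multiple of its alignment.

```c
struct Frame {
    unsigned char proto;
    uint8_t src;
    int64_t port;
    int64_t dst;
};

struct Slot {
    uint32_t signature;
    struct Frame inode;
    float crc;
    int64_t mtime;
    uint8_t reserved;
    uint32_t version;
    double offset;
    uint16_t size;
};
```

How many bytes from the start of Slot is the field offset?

56

Frame: @0: proto [1B, align 1] → 1; @1: src [1B, align 1] → 2; +6 pad (align 8); @8: port [8B, align 8] → 16; @16: dst [8B, align 8] → 24; size 24, align 8
@0: signature [4B, align 4] → 4
+4 pad (align 8)
@8: inode [24B, align 8] → 32
@32: crc [4B, align 4] → 36
+4 pad (align 8)
@40: mtime [8B, align 8] → 48
@48: reserved [1B, align 1] → 49
+3 pad (align 4)
@52: version [4B, align 4] → 56
@56: offset [8B, align 8] → 64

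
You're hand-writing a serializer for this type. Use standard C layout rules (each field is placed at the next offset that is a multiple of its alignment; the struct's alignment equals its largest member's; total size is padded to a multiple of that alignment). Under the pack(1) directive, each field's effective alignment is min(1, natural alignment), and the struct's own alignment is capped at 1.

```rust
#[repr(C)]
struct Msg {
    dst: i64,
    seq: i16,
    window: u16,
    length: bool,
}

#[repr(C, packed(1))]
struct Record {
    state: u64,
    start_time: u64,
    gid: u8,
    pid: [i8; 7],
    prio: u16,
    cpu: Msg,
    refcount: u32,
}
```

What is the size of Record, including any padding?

Msg: 0..8  dst  (8B, 8-aligned); 8..10  seq  (2B, 2-aligned); 10..12  window  (2B, 2-aligned); 12..13  length  (1B, 1-aligned); 13..16  -- tail padding (3B); sizeof = 16, alignof = 8
0..8  state  (8B, 1-aligned)
8..16  start_time  (8B, 1-aligned)
16..17  gid  (1B, 1-aligned)
17..24  pid  (7B, 1-aligned)
24..26  prio  (2B, 1-aligned)
26..42  cpu  (16B, 1-aligned)
42..46  refcount  (4B, 1-aligned)
sizeof = 46, alignof = 1

46 bytes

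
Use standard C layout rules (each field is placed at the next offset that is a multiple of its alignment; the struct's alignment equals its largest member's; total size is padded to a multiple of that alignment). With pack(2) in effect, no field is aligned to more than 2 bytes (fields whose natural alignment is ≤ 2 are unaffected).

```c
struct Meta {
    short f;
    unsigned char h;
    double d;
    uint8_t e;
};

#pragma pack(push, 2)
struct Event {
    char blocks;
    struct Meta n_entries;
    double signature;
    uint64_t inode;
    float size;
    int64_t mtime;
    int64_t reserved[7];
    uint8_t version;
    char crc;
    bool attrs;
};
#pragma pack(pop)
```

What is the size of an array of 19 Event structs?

2166

Meta: @0: f [2B, align 2] → 2; @2: h [1B, align 1] → 3; +5 pad (align 8); @8: d [8B, align 8] → 16; @16: e [1B, align 1] → 17; +7 tail pad (align 8); size 24, align 8
@0: blocks [1B, align 1] → 1
+1 pad (align 2)
@2: n_entries [24B, align 2] → 26
@26: signature [8B, align 2] → 34
@34: inode [8B, align 2] → 42
@42: size [4B, align 2] → 46
@46: mtime [8B, align 2] → 54
@54: reserved [56B, align 2] → 110
@110: version [1B, align 1] → 111
@111: crc [1B, align 1] → 112
@112: attrs [1B, align 1] → 113
+1 tail pad (align 2)
size 114, align 2
array of 19: 19 × 114 = 2166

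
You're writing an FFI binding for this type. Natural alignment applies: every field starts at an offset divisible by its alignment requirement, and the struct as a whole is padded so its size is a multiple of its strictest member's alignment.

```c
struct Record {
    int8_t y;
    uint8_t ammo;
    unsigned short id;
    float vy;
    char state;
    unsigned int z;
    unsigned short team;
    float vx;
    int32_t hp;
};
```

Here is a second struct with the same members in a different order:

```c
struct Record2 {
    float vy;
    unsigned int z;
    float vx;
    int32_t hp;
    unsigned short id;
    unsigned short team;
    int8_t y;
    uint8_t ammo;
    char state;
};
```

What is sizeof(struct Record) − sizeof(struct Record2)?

4

y at 0 (size 1, align 1) → ends 1
ammo at 1 (size 1, align 1) → ends 2
id at 2 (size 2, align 2) → ends 4
vy at 4 (size 4, align 4) → ends 8
state at 8 (size 1, align 1) → ends 9
pad 3 to align 4 for z
z at 12 (size 4, align 4) → ends 16
team at 16 (size 2, align 2) → ends 18
pad 2 to align 4 for vx
vx at 20 (size 4, align 4) → ends 24
hp at 24 (size 4, align 4) → ends 28
total 28 bytes, alignment 4
— Record2 —
vy at 0 (size 4, align 4) → ends 4
z at 4 (size 4, align 4) → ends 8
vx at 8 (size 4, align 4) → ends 12
hp at 12 (size 4, align 4) → ends 16
id at 16 (size 2, align 2) → ends 18
team at 18 (size 2, align 2) → ends 20
y at 20 (size 1, align 1) → ends 21
ammo at 21 (size 1, align 1) → ends 22
state at 22 (size 1, align 1) → ends 23
tail pad 1 to reach multiple of 4
total 24 bytes, alignment 4
28 − 24 = 4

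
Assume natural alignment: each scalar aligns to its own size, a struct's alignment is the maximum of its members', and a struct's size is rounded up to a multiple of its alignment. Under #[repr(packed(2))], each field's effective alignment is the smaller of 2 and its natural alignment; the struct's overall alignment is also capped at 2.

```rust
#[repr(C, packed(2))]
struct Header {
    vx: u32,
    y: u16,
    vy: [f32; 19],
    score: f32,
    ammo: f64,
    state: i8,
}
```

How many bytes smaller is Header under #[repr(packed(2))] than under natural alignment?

8

natural layout:
  @0: vx [4B, align 4] → 4
  @4: y [2B, align 2] → 6
  +2 pad (align 4)
  @8: vy [76B, align 4] → 84
  @84: score [4B, align 4] → 88
  @88: ammo [8B, align 8] → 96
  @96: state [1B, align 1] → 97
  +7 tail pad (align 8)
  size 104, align 8
packed(2) layout:
  @0: vx [4B, align 2] → 4
  @4: y [2B, align 2] → 6
  @6: vy [76B, align 2] → 82
  @82: score [4B, align 2] → 86
  @86: ammo [8B, align 2] → 94
  @94: state [1B, align 1] → 95
  +1 tail pad (align 2)
  size 96, align 2
104 − 96 = 8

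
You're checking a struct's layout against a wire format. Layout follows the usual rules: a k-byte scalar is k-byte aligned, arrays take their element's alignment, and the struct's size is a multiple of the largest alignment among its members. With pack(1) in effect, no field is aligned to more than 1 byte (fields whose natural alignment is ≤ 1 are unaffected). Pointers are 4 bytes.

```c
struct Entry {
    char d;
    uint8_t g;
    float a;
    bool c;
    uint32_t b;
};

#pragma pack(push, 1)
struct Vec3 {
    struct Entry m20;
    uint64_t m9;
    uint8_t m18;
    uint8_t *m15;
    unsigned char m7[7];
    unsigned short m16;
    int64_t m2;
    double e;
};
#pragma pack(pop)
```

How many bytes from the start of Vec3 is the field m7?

Entry: d at 0 (size 1, align 1) → ends 1; g at 1 (size 1, align 1) → ends 2; pad 2 to align 4 for a; a at 4 (size 4, align 4) → ends 8; c at 8 (size 1, align 1) → ends 9; pad 3 to align 4 for b; b at 12 (size 4, align 4) → ends 16; total 16 bytes, alignment 4
m20 at 0 (size 16, align 1) → ends 16
m9 at 16 (size 8, align 1) → ends 24
m18 at 24 (size 1, align 1) → ends 25
m15 at 25 (size 4, align 1) → ends 29
m7 at 29 (size 7, align 1) → ends 36

29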